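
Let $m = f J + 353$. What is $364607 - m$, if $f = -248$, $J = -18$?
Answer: $359790$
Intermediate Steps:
$m = 4817$ ($m = \left(-248\right) \left(-18\right) + 353 = 4464 + 353 = 4817$)
$364607 - m = 364607 - 4817 = 359790$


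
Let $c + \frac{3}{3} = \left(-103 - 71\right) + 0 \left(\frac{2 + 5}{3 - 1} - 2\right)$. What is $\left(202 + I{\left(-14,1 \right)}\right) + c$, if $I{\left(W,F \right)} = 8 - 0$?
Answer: $35$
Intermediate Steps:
$I{\left(W,F \right)} = 8$ ($I{\left(W,F \right)} = 8 + 0 = 8$)
$c = -175$ ($c = -1 - \left(174 + 0 \left(\frac{2 + 5}{3 - 1} - 2\right)\right) = -1 - \left(174 + 0 \left(\frac{7}{2} - 2\right)\right) = -1 + \left(-174 + 0 \cdot \frac{3}{2}\right) = -1 + \left(-174 + 0\right) = -1 - 174 = -175$)
$\left(202 + I{\left(-14,1 \right)}\right) + c = \left(202 + 8\right) - 175 = 210 - 175 = 35$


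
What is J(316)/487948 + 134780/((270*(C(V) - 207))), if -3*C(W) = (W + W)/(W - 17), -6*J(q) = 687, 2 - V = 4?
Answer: -249933725455/103666504392 ≈ -2.4109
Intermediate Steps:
V = -2 (V = 2 - 1*4 = 2 - 4 = -2)
J(q) = -229/2 (J(q) = -1/6*687 = -229/2)
C(W) = -2*W/(3*(-17 + W)) (C(W) = -(W + W)/(3*(W - 17)) = -2*W/(3*(-17 + W)))
J(316)/487948 + 134780/((270*(C(V) - 207))) = -229/2/487948 + 134780/((270*(-2*(-2)/(-51 + 3*(-2)) - 207))) = -229/2*1/487948 + 134780/((270*(-2*(-2)/(-51 - 6) - 207))) = -229/975896 + 134780/((270*(-2*(-2)/(-57) - 207))) = -229/975896 + 134780/((270*(-2*(-2)*(-1/57) - 207))) = -229/975896 + 134780/((270*(-4/57 - 207))) = -229/975896 + 134780/((270*(-11803/57))) = -229/975896 + 134780/(-1062270/19) = -229/975896 + 134780*(-19/1062270) = -229/975896 - 256082/106227 = -249933725455/103666504392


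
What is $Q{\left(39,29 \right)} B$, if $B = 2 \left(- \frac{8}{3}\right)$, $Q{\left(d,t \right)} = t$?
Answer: $- \frac{464}{3} \approx -154.67$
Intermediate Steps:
$B = - \frac{16}{3}$ ($B = 2 \left(\left(-8\right) \frac{1}{3}\right) = 2 \left(- \frac{8}{3}\right) = - \frac{16}{3} \approx -5.3333$)
$Q{\left(39,29 \right)} B = 29 \left(- \frac{16}{3}\right) = - \frac{464}{3}$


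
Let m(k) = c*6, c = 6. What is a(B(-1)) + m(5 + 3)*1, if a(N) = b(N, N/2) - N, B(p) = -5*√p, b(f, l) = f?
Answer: 36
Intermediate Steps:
m(k) = 36 (m(k) = 6*6 = 36)
a(N) = 0 (a(N) = N - N = 0)
a(B(-1)) + m(5 + 3)*1 = 0 + 36*1 = 0 + 36 = 36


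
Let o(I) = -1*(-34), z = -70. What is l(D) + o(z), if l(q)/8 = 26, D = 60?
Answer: 242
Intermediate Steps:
l(q) = 208 (l(q) = 8*26 = 208)
o(I) = 34
l(D) + o(z) = 208 + 34 = 242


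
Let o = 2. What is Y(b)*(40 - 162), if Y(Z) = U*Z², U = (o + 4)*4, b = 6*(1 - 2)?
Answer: -105408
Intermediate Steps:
b = -6 (b = 6*(-1) = -6)
U = 24 (U = (2 + 4)*4 = 6*4 = 24)
Y(Z) = 24*Z²
Y(b)*(40 - 162) = (24*(-6)²)*(40 - 162) = (24*36)*(-122) = 864*(-122) = -105408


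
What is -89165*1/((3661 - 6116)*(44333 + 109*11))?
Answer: 17833/22356212 ≈ 0.00079767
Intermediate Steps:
-89165*1/((3661 - 6116)*(44333 + 109*11)) = -89165*(-1/(2455*(44333 + 1199))) = -89165/((-2455*45532)) = -89165/(-111781060) = -89165*(-1/111781060) = 17833/22356212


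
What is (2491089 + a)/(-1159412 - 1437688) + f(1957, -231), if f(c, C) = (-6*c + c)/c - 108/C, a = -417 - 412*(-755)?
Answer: -25502756/4544925 ≈ -5.6113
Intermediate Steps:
a = 310643 (a = -417 + 311060 = 310643)
f(c, C) = -5 - 108/C (f(c, C) = (-5*c)/c - 108/C = -5 - 108/C)
(2491089 + a)/(-1159412 - 1437688) + f(1957, -231) = (2491089 + 310643)/(-1159412 - 1437688) + (-5 - 108/(-231)) = 2801732/(-2597100) + (-5 - 108*(-1/231)) = 2801732*(-1/2597100) + (-5 + 36/77) = -700433/649275 - 349/77 = -25502756/4544925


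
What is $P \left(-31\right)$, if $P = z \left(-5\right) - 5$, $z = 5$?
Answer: $930$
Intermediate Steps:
$P = -30$ ($P = 5 \left(-5\right) - 5 = -25 - 5 = -30$)
$P \left(-31\right) = \left(-30\right) \left(-31\right) = 930$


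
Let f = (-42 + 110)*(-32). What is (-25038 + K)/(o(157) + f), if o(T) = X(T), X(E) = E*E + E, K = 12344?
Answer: -6347/11315 ≈ -0.56094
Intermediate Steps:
X(E) = E + E**2 (X(E) = E**2 + E = E + E**2)
o(T) = T*(1 + T)
f = -2176 (f = 68*(-32) = -2176)
(-25038 + K)/(o(157) + f) = (-25038 + 12344)/(157*(1 + 157) - 2176) = -12694/(157*158 - 2176) = -12694/(24806 - 2176) = -12694/22630 = -12694*1/22630 = -6347/11315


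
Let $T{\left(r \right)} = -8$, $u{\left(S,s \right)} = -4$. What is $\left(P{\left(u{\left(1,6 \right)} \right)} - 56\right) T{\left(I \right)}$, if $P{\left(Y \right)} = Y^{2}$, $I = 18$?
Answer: $320$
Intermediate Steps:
$\left(P{\left(u{\left(1,6 \right)} \right)} - 56\right) T{\left(I \right)} = \left(\left(-4\right)^{2} - 56\right) \left(-8\right) = \left(16 - 56\right) \left(-8\right) = \left(-40\right) \left(-8\right) = 320$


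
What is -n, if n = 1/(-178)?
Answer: 1/178 ≈ 0.0056180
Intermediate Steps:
n = -1/178 ≈ -0.0056180
-n = -1*(-1/178) = 1/178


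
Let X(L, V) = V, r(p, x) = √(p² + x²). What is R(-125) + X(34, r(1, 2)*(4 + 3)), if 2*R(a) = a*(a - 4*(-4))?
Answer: 13625/2 + 7*√5 ≈ 6828.2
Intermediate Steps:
R(a) = a*(16 + a)/2 (R(a) = (a*(a - 4*(-4)))/2 = (a*(a + 16))/2 = (a*(16 + a))/2 = a*(16 + a)/2)
R(-125) + X(34, r(1, 2)*(4 + 3)) = (½)*(-125)*(16 - 125) + √(1² + 2²)*(4 + 3) = (½)*(-125)*(-109) + √(1 + 4)*7 = 13625/2 + √5*7 = 13625/2 + 7*√5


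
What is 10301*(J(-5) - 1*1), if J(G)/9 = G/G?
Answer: 82408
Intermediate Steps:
J(G) = 9 (J(G) = 9*(G/G) = 9*1 = 9)
10301*(J(-5) - 1*1) = 10301*(9 - 1*1) = 10301*(9 - 1) = 10301*8 = 82408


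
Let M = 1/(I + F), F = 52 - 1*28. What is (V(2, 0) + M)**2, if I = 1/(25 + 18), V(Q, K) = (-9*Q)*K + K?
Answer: 1849/1067089 ≈ 0.0017328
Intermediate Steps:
V(Q, K) = K - 9*K*Q (V(Q, K) = -9*K*Q + K = K - 9*K*Q)
I = 1/43 ≈ 0.023256
F = 24 (F = 52 - 28 = 24)
M = 43/1033 (M = 1/(1/43 + 24) = 1/(1033/43) = 43/1033 ≈ 0.041626)
(V(2, 0) + M)**2 = (0*(1 - 9*2) + 43/1033)**2 = (0*(1 - 18) + 43/1033)**2 = (0*(-17) + 43/1033)**2 = (0 + 43/1033)**2 = (43/1033)**2 = 1849/1067089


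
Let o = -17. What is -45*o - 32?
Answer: 733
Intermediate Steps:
-45*o - 32 = -45*(-17) - 32 = 765 - 32 = 733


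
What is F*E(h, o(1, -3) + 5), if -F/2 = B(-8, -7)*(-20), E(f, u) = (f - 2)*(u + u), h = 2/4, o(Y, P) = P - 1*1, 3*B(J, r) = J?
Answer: 320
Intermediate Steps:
B(J, r) = J/3
o(Y, P) = -1 + P (o(Y, P) = P - 1 = -1 + P)
h = ½ (h = 2*(¼) = ½ ≈ 0.50000)
E(f, u) = 2*u*(-2 + f) (E(f, u) = (-2 + f)*(2*u) = 2*u*(-2 + f))
F = -320/3 (F = -2*(⅓)*(-8)*(-20) = -(-16)*(-20)/3 = -2*160/3 = -320/3 ≈ -106.67)
F*E(h, o(1, -3) + 5) = -640*((-1 - 3) + 5)*(-2 + ½)/3 = -640*(-4 + 5)*(-3)/(3*2) = -640*(-3)/(3*2) = -320/3*(-3) = 320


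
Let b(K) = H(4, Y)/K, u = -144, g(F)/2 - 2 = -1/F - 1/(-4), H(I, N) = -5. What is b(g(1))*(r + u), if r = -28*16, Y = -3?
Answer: 1184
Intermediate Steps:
g(F) = 9/2 - 2/F (g(F) = 4 + 2*(-1/F - 1/(-4)) = 4 + 2*(-1/F - 1*(-¼)) = 4 + 2*(-1/F + ¼) = 4 + 2*(¼ - 1/F) = 4 + (½ - 2/F) = 9/2 - 2/F)
b(K) = -5/K
r = -448
b(g(1))*(r + u) = (-5/(9/2 - 2/1))*(-448 - 144) = -5/(9/2 - 2*1)*(-592) = -5/(9/2 - 2)*(-592) = -5/5/2*(-592) = -5*⅖*(-592) = -2*(-592) = 1184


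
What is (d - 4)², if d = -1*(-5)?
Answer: 1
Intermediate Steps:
d = 5
(d - 4)² = (5 - 4)² = 1² = 1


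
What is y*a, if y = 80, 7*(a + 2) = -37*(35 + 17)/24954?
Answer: -14051200/87339 ≈ -160.88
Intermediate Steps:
a = -175640/87339 (a = -2 + (-37*(35 + 17)/24954)/7 = -2 + (-37*52*(1/24954))/7 = -2 + (-1924*1/24954)/7 = -2 + (⅐)*(-962/12477) = -2 - 962/87339 = -175640/87339 ≈ -2.0110)
y*a = 80*(-175640/87339) = -14051200/87339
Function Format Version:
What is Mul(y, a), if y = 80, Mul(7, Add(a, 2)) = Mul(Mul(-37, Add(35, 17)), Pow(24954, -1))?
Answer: Rational(-14051200, 87339) ≈ -160.88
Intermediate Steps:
a = Rational(-175640, 87339) (a = Add(-2, Mul(Rational(1, 7), Mul(Mul(-37, Add(35, 17)), Pow(24954, -1)))) = Add(-2, Mul(Rational(1, 7), Mul(Mul(-37, 52), Rational(1, 24954)))) = Add(-2, Mul(Rational(1, 7), Mul(-1924, Rational(1, 24954)))) = Add(-2, Mul(Rational(1, 7), Rational(-962, 12477))) = Add(-2, Rational(-962, 87339)) = Rational(-175640, 87339) ≈ -2.0110)
Mul(y, a) = Mul(80, Rational(-175640, 87339)) = Rational(-14051200, 87339)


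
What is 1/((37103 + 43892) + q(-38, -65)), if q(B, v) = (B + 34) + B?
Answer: 1/80953 ≈ 1.2353e-5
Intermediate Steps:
q(B, v) = 34 + 2*B (q(B, v) = (34 + B) + B = 34 + 2*B)
1/((37103 + 43892) + q(-38, -65)) = 1/((37103 + 43892) + (34 + 2*(-38))) = 1/(80995 + (34 - 76)) = 1/(80995 - 42) = 1/80953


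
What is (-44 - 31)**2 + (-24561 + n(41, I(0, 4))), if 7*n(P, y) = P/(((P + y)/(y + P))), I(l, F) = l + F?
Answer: -132511/7 ≈ -18930.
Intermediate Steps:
I(l, F) = F + l
n(P, y) = P/7 (n(P, y) = (P/(((P + y)/(y + P))))/7 = (P/(((P + y)/(P + y))))/7 = (P/1)/7 = (P*1)/7 = P/7)
(-44 - 31)**2 + (-24561 + n(41, I(0, 4))) = (-44 - 31)**2 + (-24561 + (1/7)*41) = (-75)**2 + (-24561 + 41/7) = 5625 - 171886/7 = -132511/7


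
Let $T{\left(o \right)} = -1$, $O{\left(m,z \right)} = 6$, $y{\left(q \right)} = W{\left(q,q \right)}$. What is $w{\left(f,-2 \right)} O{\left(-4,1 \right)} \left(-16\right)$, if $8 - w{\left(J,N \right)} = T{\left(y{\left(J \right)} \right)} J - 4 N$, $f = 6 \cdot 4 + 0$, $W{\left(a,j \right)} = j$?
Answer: $-2304$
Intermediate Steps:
$y{\left(q \right)} = q$
$f = 24$ ($f = 24 + 0 = 24$)
$w{\left(J,N \right)} = 8 + J + 4 N$ ($w{\left(J,N \right)} = 8 - \left(- J - 4 N\right) = 8 + \left(J + 4 N\right) = 8 + J + 4 N$)
$w{\left(f,-2 \right)} O{\left(-4,1 \right)} \left(-16\right) = \left(8 + 24 + 4 \left(-2\right)\right) 6 \left(-16\right) = \left(8 + 24 - 8\right) 6 \left(-16\right) = 24 \cdot 6 \left(-16\right) = 144 \left(-16\right) = -2304$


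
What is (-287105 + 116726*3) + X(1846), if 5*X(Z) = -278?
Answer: 315087/5 ≈ 63017.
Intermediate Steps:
X(Z) = -278/5 (X(Z) = (⅕)*(-278) = -278/5)
(-287105 + 116726*3) + X(1846) = (-287105 + 116726*3) - 278/5 = (-287105 + 350178) - 278/5 = 63073 - 278/5 = 315087/5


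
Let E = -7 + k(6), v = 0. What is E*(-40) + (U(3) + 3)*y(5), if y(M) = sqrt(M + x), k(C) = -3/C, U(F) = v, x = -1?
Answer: 306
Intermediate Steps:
U(F) = 0
y(M) = sqrt(-1 + M) (y(M) = sqrt(M - 1) = sqrt(-1 + M))
E = -15/2 (E = -7 - 3/6 = -7 - 3*1/6 = -7 - 1/2 = -15/2 ≈ -7.5000)
E*(-40) + (U(3) + 3)*y(5) = -15/2*(-40) + (0 + 3)*sqrt(-1 + 5) = 300 + 3*sqrt(4) = 300 + 3*2 = 300 + 6 = 306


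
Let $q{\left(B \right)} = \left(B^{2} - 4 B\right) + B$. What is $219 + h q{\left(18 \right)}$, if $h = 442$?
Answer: $119559$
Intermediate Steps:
$q{\left(B \right)} = B^{2} - 3 B$
$219 + h q{\left(18 \right)} = 219 + 442 \cdot 18 \left(-3 + 18\right) = 219 + 442 \cdot 18 \cdot 15 = 219 + 442 \cdot 270 = 219 + 119340 = 119559$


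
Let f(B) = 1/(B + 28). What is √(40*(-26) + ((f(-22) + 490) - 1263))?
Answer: I*√65262/6 ≈ 42.577*I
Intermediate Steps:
f(B) = 1/(28 + B)
√(40*(-26) + ((f(-22) + 490) - 1263)) = √(40*(-26) + ((1/(28 - 22) + 490) - 1263)) = √(-1040 + ((1/6 + 490) - 1263)) = √(-1040 + ((⅙ + 490) - 1263)) = √(-1040 + (2941/6 - 1263)) = √(-1040 - 4637/6) = √(-10877/6) = I*√65262/6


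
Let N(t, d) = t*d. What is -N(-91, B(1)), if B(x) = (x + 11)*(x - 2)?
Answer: -1092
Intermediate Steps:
B(x) = (-2 + x)*(11 + x) (B(x) = (11 + x)*(-2 + x) = (-2 + x)*(11 + x))
N(t, d) = d*t
-N(-91, B(1)) = -(-22 + 1² + 9*1)*(-91) = -(-22 + 1 + 9)*(-91) = -(-12)*(-91) = -1*1092 = -1092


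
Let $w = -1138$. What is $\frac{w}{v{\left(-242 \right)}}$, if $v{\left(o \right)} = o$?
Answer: $\frac{569}{121} \approx 4.7025$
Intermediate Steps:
$\frac{w}{v{\left(-242 \right)}} = - \frac{1138}{-242} = \left(-1138\right) \left(- \frac{1}{242}\right) = \frac{569}{121}$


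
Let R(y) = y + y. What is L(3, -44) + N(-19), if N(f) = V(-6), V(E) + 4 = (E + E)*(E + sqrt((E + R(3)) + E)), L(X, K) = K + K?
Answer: -20 - 12*I*sqrt(6) ≈ -20.0 - 29.394*I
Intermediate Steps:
R(y) = 2*y
L(X, K) = 2*K
V(E) = -4 + 2*E*(E + sqrt(6 + 2*E)) (V(E) = -4 + (E + E)*(E + sqrt((E + 2*3) + E)) = -4 + (2*E)*(E + sqrt((E + 6) + E)) = -4 + (2*E)*(E + sqrt((6 + E) + E)) = -4 + (2*E)*(E + sqrt(6 + 2*E)) = -4 + 2*E*(E + sqrt(6 + 2*E)))
N(f) = 68 - 12*I*sqrt(6) (N(f) = -4 + 2*(-6)**2 + 2*(-6)*sqrt(6 + 2*(-6)) = -4 + 2*36 + 2*(-6)*sqrt(6 - 12) = -4 + 72 + 2*(-6)*sqrt(-6) = -4 + 72 + 2*(-6)*(I*sqrt(6)) = -4 + 72 - 12*I*sqrt(6) = 68 - 12*I*sqrt(6))
L(3, -44) + N(-19) = 2*(-44) + (68 - 12*I*sqrt(6)) = -88 + (68 - 12*I*sqrt(6)) = -20 - 12*I*sqrt(6)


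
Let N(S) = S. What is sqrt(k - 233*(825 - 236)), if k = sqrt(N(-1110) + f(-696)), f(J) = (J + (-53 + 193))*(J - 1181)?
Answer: sqrt(-137237 + sqrt(1042502)) ≈ 369.07*I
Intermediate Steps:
f(J) = (-1181 + J)*(140 + J) (f(J) = (J + 140)*(-1181 + J) = (140 + J)*(-1181 + J) = (-1181 + J)*(140 + J))
k = sqrt(1042502) (k = sqrt(-1110 + (-165340 + (-696)**2 - 1041*(-696))) = sqrt(-1110 + (-165340 + 484416 + 724536)) = sqrt(-1110 + 1043612) = sqrt(1042502) ≈ 1021.0)
sqrt(k - 233*(825 - 236)) = sqrt(sqrt(1042502) - 233*(825 - 236)) = sqrt(sqrt(1042502) - 233*589) = sqrt(sqrt(1042502) - 137237) = sqrt(-137237 + sqrt(1042502))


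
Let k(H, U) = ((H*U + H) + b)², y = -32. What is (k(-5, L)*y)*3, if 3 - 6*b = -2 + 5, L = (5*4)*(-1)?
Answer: -866400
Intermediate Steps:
L = -20 (L = 20*(-1) = -20)
b = 0 (b = ½ - (-2 + 5)/6 = ½ - ⅙*3 = ½ - ½ = 0)
k(H, U) = (H + H*U)² (k(H, U) = ((H*U + H) + 0)² = ((H + H*U) + 0)² = (H + H*U)²)
(k(-5, L)*y)*3 = (((-5)²*(1 - 20)²)*(-32))*3 = ((25*(-19)²)*(-32))*3 = ((25*361)*(-32))*3 = (9025*(-32))*3 = -288800*3 = -866400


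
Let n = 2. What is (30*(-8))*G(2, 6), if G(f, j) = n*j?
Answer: -2880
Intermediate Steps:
G(f, j) = 2*j
(30*(-8))*G(2, 6) = (30*(-8))*(2*6) = -240*12 = -2880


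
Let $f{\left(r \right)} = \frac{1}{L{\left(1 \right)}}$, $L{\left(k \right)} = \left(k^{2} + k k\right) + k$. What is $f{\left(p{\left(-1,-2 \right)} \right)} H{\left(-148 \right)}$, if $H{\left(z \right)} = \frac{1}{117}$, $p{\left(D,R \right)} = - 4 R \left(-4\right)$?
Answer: $\frac{1}{351} \approx 0.002849$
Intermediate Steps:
$p{\left(D,R \right)} = 16 R$
$L{\left(k \right)} = k + 2 k^{2}$ ($L{\left(k \right)} = \left(k^{2} + k^{2}\right) + k = 2 k^{2} + k = k + 2 k^{2}$)
$f{\left(r \right)} = \frac{1}{3}$ ($f{\left(r \right)} = \frac{1}{1 \left(1 + 2 \cdot 1\right)} = \frac{1}{1 \left(1 + 2\right)} = \frac{1}{1 \cdot 3} = \frac{1}{3}$)
$H{\left(z \right)} = \frac{1}{117}$
$f{\left(p{\left(-1,-2 \right)} \right)} H{\left(-148 \right)} = \frac{1}{3} \cdot \frac{1}{117} = \frac{1}{351}$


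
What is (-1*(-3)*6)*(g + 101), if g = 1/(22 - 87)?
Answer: 118152/65 ≈ 1817.7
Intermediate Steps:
g = -1/65 (g = 1/(-65) = -1/65 ≈ -0.015385)
(-1*(-3)*6)*(g + 101) = (-1*(-3)*6)*(-1/65 + 101) = (3*6)*(6564/65) = 18*(6564/65) = 118152/65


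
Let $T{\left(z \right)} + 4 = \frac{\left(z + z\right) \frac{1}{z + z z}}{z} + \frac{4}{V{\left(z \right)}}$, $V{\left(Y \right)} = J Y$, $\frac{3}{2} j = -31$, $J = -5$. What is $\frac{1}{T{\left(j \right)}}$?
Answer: $- \frac{9145}{36181} \approx -0.25276$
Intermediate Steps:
$j = - \frac{62}{3}$ ($j = \frac{2}{3} \left(-31\right) = - \frac{62}{3} \approx -20.667$)
$V{\left(Y \right)} = - 5 Y$
$T{\left(z \right)} = -4 + \frac{2}{z + z^{2}} - \frac{4}{5 z}$ ($T{\left(z \right)} = -4 + \left(\frac{\left(z + z\right) \frac{1}{z + z z}}{z} + \frac{4}{\left(-5\right) z}\right) = -4 + \left(\frac{2 z \frac{1}{z + z^{2}}}{z} + 4 \left(- \frac{1}{5 z}\right)\right) = -4 + \left(\frac{2 z \frac{1}{z + z^{2}}}{z} - \frac{4}{5 z}\right) = -4 + \left(\frac{2}{z + z^{2}} - \frac{4}{5 z}\right) = -4 + \frac{2}{z + z^{2}} - \frac{4}{5 z}$)
$\frac{1}{T{\left(j \right)}} = \frac{1}{\frac{2}{5} \frac{1}{- \frac{62}{3}} \frac{1}{1 - \frac{62}{3}} \left(3 - -248 - 10 \left(- \frac{62}{3}\right)^{2}\right)} = \frac{1}{\frac{2}{5} \left(- \frac{3}{62}\right) \frac{1}{- \frac{59}{3}} \left(3 + 248 - \frac{38440}{9}\right)} = \frac{1}{\frac{2}{5} \left(- \frac{3}{62}\right) \left(- \frac{3}{59}\right) \left(3 + 248 - \frac{38440}{9}\right)} = \frac{1}{\frac{2}{5} \left(- \frac{3}{62}\right) \left(- \frac{3}{59}\right) \left(- \frac{36181}{9}\right)} = \frac{1}{- \frac{36181}{9145}} = - \frac{9145}{36181}$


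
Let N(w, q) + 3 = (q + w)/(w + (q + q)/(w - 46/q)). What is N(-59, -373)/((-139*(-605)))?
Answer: 238327/3168951885 ≈ 7.5207e-5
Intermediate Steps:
N(w, q) = -3 + (q + w)/(w + 2*q/(w - 46/q)) (N(w, q) = -3 + (q + w)/(w + (q + q)/(w - 46/q)) = -3 + (q + w)/(w + (2*q)/(w - 46/q)) = -3 + (q + w)/(w + 2*q/(w - 46/q)))
N(-59, -373)/((-139*(-605))) = ((-46*(-373) - 6*(-373)² + 92*(-59) - 59*(-373)² - 2*(-373)*(-59)²)/(-46*(-59) + 2*(-373)² - 373*(-59)²))/((-139*(-605))) = ((17158 - 6*139129 - 5428 - 59*139129 - 2*(-373)*3481)/(2714 + 2*139129 - 373*3481))/84095 = ((17158 - 834774 - 5428 - 8208611 + 2596826)/(2714 + 278258 - 1298413))*(1/84095) = (-6434829/(-1017441))*(1/84095) = -1/1017441*(-6434829)*(1/84095) = (238327/37683)*(1/84095) = 238327/3168951885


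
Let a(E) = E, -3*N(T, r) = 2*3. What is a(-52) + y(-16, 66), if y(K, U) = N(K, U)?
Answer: -54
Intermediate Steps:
N(T, r) = -2 (N(T, r) = -2*3/3 = -⅓*6 = -2)
y(K, U) = -2
a(-52) + y(-16, 66) = -52 - 2 = -54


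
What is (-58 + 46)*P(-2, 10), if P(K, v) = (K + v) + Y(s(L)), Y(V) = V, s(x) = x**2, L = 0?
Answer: -96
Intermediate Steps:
P(K, v) = K + v (P(K, v) = (K + v) + 0**2 = (K + v) + 0 = K + v)
(-58 + 46)*P(-2, 10) = (-58 + 46)*(-2 + 10) = -12*8 = -96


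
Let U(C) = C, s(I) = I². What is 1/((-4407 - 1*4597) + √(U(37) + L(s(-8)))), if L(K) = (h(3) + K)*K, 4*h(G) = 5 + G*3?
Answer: -9004/81067659 - √4357/81067659 ≈ -0.00011188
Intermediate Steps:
h(G) = 5/4 + 3*G/4 (h(G) = (5 + G*3)/4 = (5 + 3*G)/4 = 5/4 + 3*G/4)
L(K) = K*(7/2 + K) (L(K) = ((5/4 + (¾)*3) + K)*K = ((5/4 + 9/4) + K)*K = (7/2 + K)*K = K*(7/2 + K))
1/((-4407 - 1*4597) + √(U(37) + L(s(-8)))) = 1/((-4407 - 1*4597) + √(37 + (½)*(-8)²*(7 + 2*(-8)²))) = 1/((-4407 - 4597) + √(37 + (½)*64*(7 + 2*64))) = 1/(-9004 + √(37 + (½)*64*(7 + 128))) = 1/(-9004 + √(37 + (½)*64*135)) = 1/(-9004 + √(37 + 4320)) = 1/(-9004 + √4357)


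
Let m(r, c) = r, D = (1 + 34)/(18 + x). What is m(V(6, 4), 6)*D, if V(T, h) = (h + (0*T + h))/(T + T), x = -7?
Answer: 70/33 ≈ 2.1212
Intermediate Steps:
D = 35/11 (D = (1 + 34)/(18 - 7) = 35/11 ≈ 3.1818)
V(T, h) = h/T (V(T, h) = (h + (0 + h))/((2*T)) = (h + h)*(1/(2*T)) = (2*h)*(1/(2*T)) = h/T)
m(V(6, 4), 6)*D = (4/6)*(35/11) = (4*(⅙))*(35/11) = (⅔)*(35/11) = 70/33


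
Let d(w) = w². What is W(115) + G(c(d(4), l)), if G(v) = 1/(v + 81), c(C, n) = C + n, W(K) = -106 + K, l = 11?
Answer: 973/108 ≈ 9.0093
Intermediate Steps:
G(v) = 1/(81 + v)
W(115) + G(c(d(4), l)) = (-106 + 115) + 1/(81 + (4² + 11)) = 9 + 1/(81 + (16 + 11)) = 9 + 1/(81 + 27) = 9 + 1/108 = 973/108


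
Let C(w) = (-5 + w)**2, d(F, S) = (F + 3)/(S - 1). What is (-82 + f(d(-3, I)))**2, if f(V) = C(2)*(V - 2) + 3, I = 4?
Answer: 9409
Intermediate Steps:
d(F, S) = (3 + F)/(-1 + S)
f(V) = -15 + 9*V (f(V) = (-5 + 2)**2*(V - 2) + 3 = (-3)**2*(-2 + V) + 3 = 9*(-2 + V) + 3 = (-18 + 9*V) + 3 = -15 + 9*V)
(-82 + f(d(-3, I)))**2 = (-82 + (-15 + 9*((3 - 3)/(-1 + 4))))**2 = (-82 + (-15 + 9*(0/3)))**2 = (-82 + (-15 + 9*((1/3)*0)))**2 = (-82 + (-15 + 9*0))**2 = (-82 + (-15 + 0))**2 = (-82 - 15)**2 = (-97)**2 = 9409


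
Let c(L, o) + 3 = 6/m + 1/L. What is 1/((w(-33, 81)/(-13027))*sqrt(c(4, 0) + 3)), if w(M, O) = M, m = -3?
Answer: -3722*I*sqrt(7)/33 ≈ -298.41*I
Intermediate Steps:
c(L, o) = -5 + 1/L (c(L, o) = -3 + (6/(-3) + 1/L) = -3 + (6*(-1/3) + 1/L) = -3 + (-2 + 1/L) = -5 + 1/L)
1/((w(-33, 81)/(-13027))*sqrt(c(4, 0) + 3)) = 1/((-33/(-13027))*sqrt((-5 + 1/4) + 3)) = 1/((-33*(-1/13027))*sqrt((-5 + 1/4) + 3)) = 1/(33*sqrt(-19/4 + 3)/13027) = 1/(33*sqrt(-7/4)/13027) = 1/(33*(I*sqrt(7)/2)/13027) = 1/(33*I*sqrt(7)/26054) = -3722*I*sqrt(7)/33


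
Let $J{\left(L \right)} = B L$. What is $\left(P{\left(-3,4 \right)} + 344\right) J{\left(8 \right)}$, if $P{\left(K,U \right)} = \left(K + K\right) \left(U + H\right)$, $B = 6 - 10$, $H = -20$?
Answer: $-14080$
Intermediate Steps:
$B = -4$ ($B = 6 - 10 = -4$)
$P{\left(K,U \right)} = 2 K \left(-20 + U\right)$ ($P{\left(K,U \right)} = \left(K + K\right) \left(U - 20\right) = 2 K \left(-20 + U\right)$)
$J{\left(L \right)} = - 4 L$
$\left(P{\left(-3,4 \right)} + 344\right) J{\left(8 \right)} = \left(2 \left(-3\right) \left(-20 + 4\right) + 344\right) \left(\left(-4\right) 8\right) = \left(2 \left(-3\right) \left(-16\right) + 344\right) \left(-32\right) = \left(96 + 344\right) \left(-32\right) = 440 \left(-32\right) = -14080$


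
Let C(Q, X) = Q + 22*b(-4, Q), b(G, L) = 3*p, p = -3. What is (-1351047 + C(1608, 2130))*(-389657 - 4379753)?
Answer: 6436972204170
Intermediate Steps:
b(G, L) = -9 (b(G, L) = 3*(-3) = -9)
C(Q, X) = -198 + Q (C(Q, X) = Q + 22*(-9) = Q - 198 = -198 + Q)
(-1351047 + C(1608, 2130))*(-389657 - 4379753) = (-1351047 + (-198 + 1608))*(-389657 - 4379753) = (-1351047 + 1410)*(-4769410) = -1349637*(-4769410) = 6436972204170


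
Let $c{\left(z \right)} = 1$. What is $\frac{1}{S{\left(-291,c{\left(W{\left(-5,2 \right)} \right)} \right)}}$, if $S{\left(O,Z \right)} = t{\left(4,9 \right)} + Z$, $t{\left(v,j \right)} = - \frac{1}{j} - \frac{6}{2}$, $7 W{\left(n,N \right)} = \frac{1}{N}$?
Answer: $- \frac{9}{19} \approx -0.47368$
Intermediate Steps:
$W{\left(n,N \right)} = \frac{1}{7 N}$
$t{\left(v,j \right)} = -3 - \frac{1}{j}$ ($t{\left(v,j \right)} = - \frac{1}{j} - 3 = -3 - \frac{1}{j}$)
$S{\left(O,Z \right)} = - \frac{28}{9} + Z$ ($S{\left(O,Z \right)} = \left(-3 - \frac{1}{9}\right) + Z = - \frac{28}{9} + Z$)
$\frac{1}{S{\left(-291,c{\left(W{\left(-5,2 \right)} \right)} \right)}} = \frac{1}{- \frac{28}{9} + 1} = \frac{1}{- \frac{19}{9}} = - \frac{9}{19}$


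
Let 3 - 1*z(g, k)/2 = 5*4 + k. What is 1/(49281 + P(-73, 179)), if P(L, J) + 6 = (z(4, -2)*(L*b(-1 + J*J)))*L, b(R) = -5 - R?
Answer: 1/5123083425 ≈ 1.9519e-10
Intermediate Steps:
z(g, k) = -34 - 2*k (z(g, k) = 6 - 2*(5*4 + k) = 6 - 2*(20 + k) = 6 + (-40 - 2*k) = -34 - 2*k)
P(L, J) = -6 - 30*L**2*(-4 - J**2) (P(L, J) = -6 + ((-34 - 2*(-2))*(L*(-5 - (-1 + J*J))))*L = -6 + ((-34 + 4)*(L*(-5 - (-1 + J**2))))*L = -6 + (-30*L*(-5 + (1 - J**2)))*L = -6 + (-30*L*(-4 - J**2))*L = -6 - 30*L**2*(-4 - J**2))
1/(49281 + P(-73, 179)) = 1/(49281 + (-6 + 30*(-73)**2*(4 + 179**2))) = 1/(49281 + (-6 + 30*5329*(4 + 32041))) = 1/(49281 + (-6 + 30*5329*32045)) = 1/(49281 + (-6 + 5123034150)) = 1/(49281 + 5123034144) = 1/5123083425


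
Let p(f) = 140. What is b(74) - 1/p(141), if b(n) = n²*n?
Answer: 56731359/140 ≈ 4.0522e+5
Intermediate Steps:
b(n) = n³
b(74) - 1/p(141) = 74³ - 1/140 = 405224 - 1*1/140 = 405224 - 1/140 = 56731359/140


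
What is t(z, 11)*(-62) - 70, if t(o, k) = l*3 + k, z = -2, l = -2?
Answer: -380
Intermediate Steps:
t(o, k) = -6 + k (t(o, k) = -2*3 + k = -6 + k)
t(z, 11)*(-62) - 70 = (-6 + 11)*(-62) - 70 = 5*(-62) - 70 = -310 - 70 = -380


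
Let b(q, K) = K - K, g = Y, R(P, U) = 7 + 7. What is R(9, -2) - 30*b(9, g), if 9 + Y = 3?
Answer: 14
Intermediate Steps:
Y = -6 (Y = -9 + 3 = -6)
R(P, U) = 14
g = -6
b(q, K) = 0
R(9, -2) - 30*b(9, g) = 14 - 30*0 = 14 + 0 = 14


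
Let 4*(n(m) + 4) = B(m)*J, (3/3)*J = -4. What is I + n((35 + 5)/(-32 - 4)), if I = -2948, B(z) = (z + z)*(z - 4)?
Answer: -240032/81 ≈ -2963.4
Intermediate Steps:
J = -4
B(z) = 2*z*(-4 + z) (B(z) = (2*z)*(-4 + z) = 2*z*(-4 + z))
n(m) = -4 - 2*m*(-4 + m) (n(m) = -4 + ((2*m*(-4 + m))*(-4))/4 = -4 + (-8*m*(-4 + m))/4 = -4 - 2*m*(-4 + m))
I + n((35 + 5)/(-32 - 4)) = -2948 + (-4 - 2*(35 + 5)/(-32 - 4)*(-4 + (35 + 5)/(-32 - 4))) = -2948 + (-4 - 2*40/(-36)*(-4 + 40/(-36))) = -2948 + (-4 - 2*40*(-1/36)*(-4 + 40*(-1/36))) = -2948 + (-4 - 2*(-10/9)*(-4 - 10/9)) = -2948 + (-4 - 2*(-10/9)*(-46/9)) = -2948 + (-4 - 920/81) = -2948 - 1244/81 = -240032/81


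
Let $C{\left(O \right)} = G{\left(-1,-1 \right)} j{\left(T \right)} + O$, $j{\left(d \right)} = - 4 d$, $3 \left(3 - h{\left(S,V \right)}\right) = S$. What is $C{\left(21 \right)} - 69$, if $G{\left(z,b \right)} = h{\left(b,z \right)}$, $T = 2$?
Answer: $- \frac{224}{3} \approx -74.667$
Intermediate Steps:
$h{\left(S,V \right)} = 3 - \frac{S}{3}$
$G{\left(z,b \right)} = 3 - \frac{b}{3}$
$C{\left(O \right)} = - \frac{80}{3} + O$ ($C{\left(O \right)} = \left(3 - - \frac{1}{3}\right) \left(\left(-4\right) 2\right) + O = \left(3 + \frac{1}{3}\right) \left(-8\right) + O = \frac{10}{3} \left(-8\right) + O = - \frac{80}{3} + O$)
$C{\left(21 \right)} - 69 = \left(- \frac{80}{3} + 21\right) - 69 = - \frac{17}{3} - 69 = - \frac{224}{3}$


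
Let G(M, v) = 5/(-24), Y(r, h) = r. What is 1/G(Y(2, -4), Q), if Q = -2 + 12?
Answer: -24/5 ≈ -4.8000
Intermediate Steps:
Q = 10
G(M, v) = -5/24 (G(M, v) = 5*(-1/24) = -5/24)
1/G(Y(2, -4), Q) = 1/(-5/24) = -24/5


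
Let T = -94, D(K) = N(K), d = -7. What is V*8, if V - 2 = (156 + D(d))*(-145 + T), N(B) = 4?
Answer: -305904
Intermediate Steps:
D(K) = 4
V = -38238 (V = 2 + (156 + 4)*(-145 - 94) = 2 + 160*(-239) = 2 - 38240 = -38238)
V*8 = -38238*8 = -305904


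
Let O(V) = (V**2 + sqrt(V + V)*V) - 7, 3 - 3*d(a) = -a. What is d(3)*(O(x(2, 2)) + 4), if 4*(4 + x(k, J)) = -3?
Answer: 313/8 - 19*I*sqrt(38)/4 ≈ 39.125 - 29.281*I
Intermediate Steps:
x(k, J) = -19/4 (x(k, J) = -4 + (1/4)*(-3) = -4 - 3/4 = -19/4)
d(a) = 1 + a/3 (d(a) = 1 - (-1)*a/3 = 1 + a/3)
O(V) = -7 + V**2 + sqrt(2)*V**(3/2) (O(V) = (V**2 + sqrt(2*V)*V) - 7 = (V**2 + (sqrt(2)*sqrt(V))*V) - 7 = (V**2 + sqrt(2)*V**(3/2)) - 7 = -7 + V**2 + sqrt(2)*V**(3/2))
d(3)*(O(x(2, 2)) + 4) = (1 + (1/3)*3)*((-7 + (-19/4)**2 + sqrt(2)*(-19/4)**(3/2)) + 4) = (1 + 1)*((-7 + 361/16 + sqrt(2)*(-19*I*sqrt(19)/8)) + 4) = 2*((-7 + 361/16 - 19*I*sqrt(38)/8) + 4) = 2*((249/16 - 19*I*sqrt(38)/8) + 4) = 2*(313/16 - 19*I*sqrt(38)/8) = 313/8 - 19*I*sqrt(38)/4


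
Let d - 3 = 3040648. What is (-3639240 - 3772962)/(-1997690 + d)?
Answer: -7412202/1042961 ≈ -7.1069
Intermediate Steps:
d = 3040651 (d = 3 + 3040648 = 3040651)
(-3639240 - 3772962)/(-1997690 + d) = (-3639240 - 3772962)/(-1997690 + 3040651) = -7412202/1042961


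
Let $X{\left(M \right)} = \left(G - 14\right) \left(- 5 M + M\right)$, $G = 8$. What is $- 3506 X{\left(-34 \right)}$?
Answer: $2860896$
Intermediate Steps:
$X{\left(M \right)} = 24 M$ ($X{\left(M \right)} = \left(8 - 14\right) \left(- 5 M + M\right) = - 6 \left(- 4 M\right) = 24 M$)
$- 3506 X{\left(-34 \right)} = - 3506 \cdot 24 \left(-34\right) = \left(-3506\right) \left(-816\right) = 2860896$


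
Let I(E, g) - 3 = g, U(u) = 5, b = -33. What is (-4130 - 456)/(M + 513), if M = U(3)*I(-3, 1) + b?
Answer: -2293/250 ≈ -9.1720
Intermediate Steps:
I(E, g) = 3 + g
M = -13 (M = 5*(3 + 1) - 33 = 5*4 - 33 = 20 - 33 = -13)
(-4130 - 456)/(M + 513) = (-4130 - 456)/(-13 + 513) = -4586/500 = -4586*1/500 = -2293/250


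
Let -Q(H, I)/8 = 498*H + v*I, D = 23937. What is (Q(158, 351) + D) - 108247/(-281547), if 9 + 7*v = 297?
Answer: -29001905426/40221 ≈ -7.2106e+5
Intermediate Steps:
v = 288/7 (v = -9/7 + (⅐)*297 = -9/7 + 297/7 = 288/7 ≈ 41.143)
Q(H, I) = -3984*H - 2304*I/7 (Q(H, I) = -8*(498*H + 288*I/7) = -3984*H - 2304*I/7)
(Q(158, 351) + D) - 108247/(-281547) = ((-3984*158 - 2304/7*351) + 23937) - 108247/(-281547) = ((-629472 - 808704/7) + 23937) - 108247*(-1/281547) = (-5215008/7 + 23937) + 108247/281547 = -5047449/7 + 108247/281547 = -29001905426/40221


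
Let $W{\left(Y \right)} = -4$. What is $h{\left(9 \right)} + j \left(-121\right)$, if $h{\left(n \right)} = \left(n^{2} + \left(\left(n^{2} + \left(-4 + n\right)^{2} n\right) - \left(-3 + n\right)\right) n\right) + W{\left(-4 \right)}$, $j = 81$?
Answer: $-7024$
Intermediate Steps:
$h{\left(n \right)} = -4 + n^{2} + n \left(3 + n^{2} - n + n \left(-4 + n\right)^{2}\right)$ ($h{\left(n \right)} = \left(n^{2} + \left(\left(n^{2} + \left(-4 + n\right)^{2} n\right) - \left(-3 + n\right)\right) n\right) - 4 = \left(n^{2} + \left(\left(n^{2} + n \left(-4 + n\right)^{2}\right) - \left(-3 + n\right)\right) n\right) - 4 = \left(n^{2} + \left(3 + n^{2} - n + n \left(-4 + n\right)^{2}\right) n\right) - 4 = \left(n^{2} + n \left(3 + n^{2} - n + n \left(-4 + n\right)^{2}\right)\right) - 4 = -4 + n^{2} + n \left(3 + n^{2} - n + n \left(-4 + n\right)^{2}\right)$)
$h{\left(9 \right)} + j \left(-121\right) = \left(-4 + 9^{3} + 3 \cdot 9 + 9^{2} \left(-4 + 9\right)^{2}\right) + 81 \left(-121\right) = \left(-4 + 729 + 27 + 81 \cdot 5^{2}\right) - 9801 = \left(-4 + 729 + 27 + 81 \cdot 25\right) - 9801 = \left(-4 + 729 + 27 + 2025\right) - 9801 = 2777 - 9801 = -7024$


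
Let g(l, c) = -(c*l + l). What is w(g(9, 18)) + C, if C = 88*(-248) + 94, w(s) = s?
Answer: -21901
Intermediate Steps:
g(l, c) = -l - c*l (g(l, c) = -(l + c*l) = -l - c*l)
C = -21730 (C = -21824 + 94 = -21730)
w(g(9, 18)) + C = -1*9*(1 + 18) - 21730 = -1*9*19 - 21730 = -171 - 21730 = -21901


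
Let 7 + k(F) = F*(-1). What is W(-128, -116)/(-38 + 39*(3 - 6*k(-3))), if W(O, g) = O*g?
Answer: 512/35 ≈ 14.629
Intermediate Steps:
k(F) = -7 - F (k(F) = -7 + F*(-1) = -7 - F)
W(-128, -116)/(-38 + 39*(3 - 6*k(-3))) = (-128*(-116))/(-38 + 39*(3 - 6*(-7 - 1*(-3)))) = 14848/(-38 + 39*(3 - 6*(-7 + 3))) = 14848/(-38 + 39*(3 - 6*(-4))) = 14848/(-38 + 39*(3 + 24)) = 14848/(-38 + 39*27) = 14848/(-38 + 1053) = 14848/1015 = 14848*(1/1015) = 512/35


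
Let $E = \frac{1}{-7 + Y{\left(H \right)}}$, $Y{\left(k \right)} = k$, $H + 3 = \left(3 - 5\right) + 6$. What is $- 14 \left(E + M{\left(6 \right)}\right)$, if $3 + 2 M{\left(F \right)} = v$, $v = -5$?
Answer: $\frac{175}{3} \approx 58.333$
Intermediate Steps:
$M{\left(F \right)} = -4$ ($M{\left(F \right)} = - \frac{3}{2} + \frac{1}{2} \left(-5\right) = - \frac{3}{2} - \frac{5}{2} = -4$)
$H = 1$ ($H = -3 + \left(\left(3 - 5\right) + 6\right) = -3 + \left(-2 + 6\right) = -3 + 4 = 1$)
$E = - \frac{1}{6}$ ($E = \frac{1}{-7 + 1} = \frac{1}{-6} = - \frac{1}{6} \approx -0.16667$)
$- 14 \left(E + M{\left(6 \right)}\right) = - 14 \left(- \frac{1}{6} - 4\right) = \left(-14\right) \left(- \frac{25}{6}\right) = \frac{175}{3}$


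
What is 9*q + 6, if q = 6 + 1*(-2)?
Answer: 42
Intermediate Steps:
q = 4 (q = 6 - 2 = 4)
9*q + 6 = 9*4 + 6 = 36 + 6 = 42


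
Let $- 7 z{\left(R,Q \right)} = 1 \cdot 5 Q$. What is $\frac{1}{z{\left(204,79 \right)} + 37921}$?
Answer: $\frac{7}{265052} \approx 2.641 \cdot 10^{-5}$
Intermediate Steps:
$z{\left(R,Q \right)} = - \frac{5 Q}{7}$ ($z{\left(R,Q \right)} = - \frac{1 \cdot 5 Q}{7} = - \frac{5 Q}{7}$)
$\frac{1}{z{\left(204,79 \right)} + 37921} = \frac{1}{\left(- \frac{5}{7}\right) 79 + 37921} = \frac{1}{- \frac{395}{7} + 37921} = \frac{1}{\frac{265052}{7}} = \frac{7}{265052}$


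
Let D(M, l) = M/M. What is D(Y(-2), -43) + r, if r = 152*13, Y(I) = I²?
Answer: 1977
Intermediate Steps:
r = 1976
D(M, l) = 1
D(Y(-2), -43) + r = 1 + 1976 = 1977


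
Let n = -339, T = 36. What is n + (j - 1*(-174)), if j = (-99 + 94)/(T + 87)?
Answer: -20300/123 ≈ -165.04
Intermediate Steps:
j = -5/123 (j = (-99 + 94)/(36 + 87) = -5/123 ≈ -0.040650)
n + (j - 1*(-174)) = -339 + (-5/123 - 1*(-174)) = -339 + (-5/123 + 174) = -339 + 21397/123 = -20300/123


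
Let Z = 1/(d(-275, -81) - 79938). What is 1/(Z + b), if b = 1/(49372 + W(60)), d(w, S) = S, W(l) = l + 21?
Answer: 232775271/1798 ≈ 1.2946e+5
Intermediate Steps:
W(l) = 21 + l
b = 1/49453 (b = 1/(49372 + (21 + 60)) = 1/(49372 + 81) = 1/49453 ≈ 2.0221e-5)
Z = -1/80019 (Z = 1/(-81 - 79938) = 1/(-80019) = -1/80019 ≈ -1.2497e-5)
1/(Z + b) = 1/(-1/80019 + 1/49453) = 1/(1798/232775271) = 232775271/1798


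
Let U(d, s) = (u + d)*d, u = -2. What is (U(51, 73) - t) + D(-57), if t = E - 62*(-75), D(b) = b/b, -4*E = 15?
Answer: -8585/4 ≈ -2146.3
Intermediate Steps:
E = -15/4 (E = -¼*15 = -15/4 ≈ -3.7500)
D(b) = 1
U(d, s) = d*(-2 + d) (U(d, s) = (-2 + d)*d = d*(-2 + d))
t = 18585/4 (t = -15/4 - 62*(-75) = -15/4 + 4650 = 18585/4 ≈ 4646.3)
(U(51, 73) - t) + D(-57) = (51*(-2 + 51) - 1*18585/4) + 1 = (51*49 - 18585/4) + 1 = (2499 - 18585/4) + 1 = -8589/4 + 1 = -8585/4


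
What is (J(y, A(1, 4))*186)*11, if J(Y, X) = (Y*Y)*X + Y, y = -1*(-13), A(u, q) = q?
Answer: 1409694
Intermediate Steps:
y = 13
J(Y, X) = Y + X*Y**2 (J(Y, X) = Y**2*X + Y = X*Y**2 + Y = Y + X*Y**2)
(J(y, A(1, 4))*186)*11 = ((13*(1 + 4*13))*186)*11 = ((13*(1 + 52))*186)*11 = ((13*53)*186)*11 = (689*186)*11 = 128154*11 = 1409694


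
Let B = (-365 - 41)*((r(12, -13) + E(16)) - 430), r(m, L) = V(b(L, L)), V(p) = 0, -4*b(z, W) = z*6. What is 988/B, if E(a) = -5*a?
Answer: 247/51765 ≈ 0.0047716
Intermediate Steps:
b(z, W) = -3*z/2 (b(z, W) = -z*6/4 = -3*z/2)
r(m, L) = 0
B = 207060 (B = (-365 - 41)*((0 - 5*16) - 430) = -406*((0 - 80) - 430) = -406*(-80 - 430) = -406*(-510) = 207060)
988/B = 988/207060 = 988*(1/207060) = 247/51765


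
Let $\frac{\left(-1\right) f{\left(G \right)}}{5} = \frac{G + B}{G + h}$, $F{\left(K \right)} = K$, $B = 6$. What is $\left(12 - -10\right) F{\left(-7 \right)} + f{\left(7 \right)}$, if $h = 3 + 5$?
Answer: $- \frac{475}{3} \approx -158.33$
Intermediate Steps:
$h = 8$
$f{\left(G \right)} = - \frac{5 \left(6 + G\right)}{8 + G}$ ($f{\left(G \right)} = - 5 \frac{G + 6}{G + 8} = - 5 \frac{6 + G}{8 + G} = - \frac{5 \left(6 + G\right)}{8 + G}$)
$\left(12 - -10\right) F{\left(-7 \right)} + f{\left(7 \right)} = \left(12 - -10\right) \left(-7\right) + \frac{5 \left(-6 - 7\right)}{8 + 7} = \left(12 + 10\right) \left(-7\right) + \frac{5 \left(-6 - 7\right)}{15} = 22 \left(-7\right) + 5 \cdot \frac{1}{15} \left(-13\right) = -154 - \frac{13}{3} = - \frac{475}{3}$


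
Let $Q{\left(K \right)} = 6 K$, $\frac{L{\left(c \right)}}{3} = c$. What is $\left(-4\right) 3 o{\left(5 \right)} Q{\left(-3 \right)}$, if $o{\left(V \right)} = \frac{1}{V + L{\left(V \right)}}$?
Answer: $\frac{54}{5} \approx 10.8$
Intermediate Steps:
$L{\left(c \right)} = 3 c$
$o{\left(V \right)} = \frac{1}{4 V}$ ($o{\left(V \right)} = \frac{1}{V + 3 V} = \frac{1}{4 V}$)
$\left(-4\right) 3 o{\left(5 \right)} Q{\left(-3 \right)} = \left(-4\right) 3 \frac{1}{4 \cdot 5} \cdot 6 \left(-3\right) = - 12 \cdot \frac{1}{4} \cdot \frac{1}{5} \left(-18\right) = \left(-12\right) \frac{1}{20} \left(-18\right) = \left(- \frac{3}{5}\right) \left(-18\right) = \frac{54}{5}$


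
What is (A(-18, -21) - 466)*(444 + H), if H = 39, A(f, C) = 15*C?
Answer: -377223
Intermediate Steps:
(A(-18, -21) - 466)*(444 + H) = (15*(-21) - 466)*(444 + 39) = (-315 - 466)*483 = -781*483 = -377223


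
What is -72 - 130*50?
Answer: -6572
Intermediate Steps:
-72 - 130*50 = -72 - 6500 = -6572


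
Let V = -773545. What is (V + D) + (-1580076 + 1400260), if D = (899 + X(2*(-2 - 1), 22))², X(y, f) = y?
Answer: -155912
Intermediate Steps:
D = 797449 (D = (899 + 2*(-2 - 1))² = (899 + 2*(-3))² = (899 - 6)² = 893² = 797449)
(V + D) + (-1580076 + 1400260) = (-773545 + 797449) + (-1580076 + 1400260) = 23904 - 179816 = -155912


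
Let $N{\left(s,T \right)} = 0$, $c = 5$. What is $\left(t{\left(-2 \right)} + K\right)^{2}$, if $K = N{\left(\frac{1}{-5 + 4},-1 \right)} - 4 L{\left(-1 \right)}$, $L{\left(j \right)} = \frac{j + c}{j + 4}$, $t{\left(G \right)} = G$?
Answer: $\frac{484}{9} \approx 53.778$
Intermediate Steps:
$L{\left(j \right)} = \frac{5 + j}{4 + j}$ ($L{\left(j \right)} = \frac{j + 5}{j + 4} = \frac{5 + j}{4 + j}$)
$K = - \frac{16}{3}$ ($K = 0 - 4 \frac{5 - 1}{4 - 1} = 0 - 4 \cdot \frac{1}{3} \cdot 4 = 0 - \frac{16}{3} = - \frac{16}{3} \approx -5.3333$)
$\left(t{\left(-2 \right)} + K\right)^{2} = \left(-2 - \frac{16}{3}\right)^{2} = \left(- \frac{22}{3}\right)^{2} = \frac{484}{9}$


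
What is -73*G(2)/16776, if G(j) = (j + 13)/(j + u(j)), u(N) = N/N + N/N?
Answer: -365/22368 ≈ -0.016318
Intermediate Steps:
u(N) = 2 (u(N) = 1 + 1 = 2)
G(j) = (13 + j)/(2 + j) (G(j) = (j + 13)/(j + 2) = (13 + j)/(2 + j))
-73*G(2)/16776 = -73*(13 + 2)/(2 + 2)/16776 = -73*15/4*(1/16776) = -1095/4*1/16776 = -365/22368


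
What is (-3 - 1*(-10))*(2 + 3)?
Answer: 35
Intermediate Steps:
(-3 - 1*(-10))*(2 + 3) = (-3 + 10)*5 = 7*5 = 35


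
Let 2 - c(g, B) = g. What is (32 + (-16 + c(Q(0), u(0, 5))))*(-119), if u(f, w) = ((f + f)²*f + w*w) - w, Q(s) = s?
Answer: -2142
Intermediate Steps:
u(f, w) = w² - w + 4*f³ (u(f, w) = ((2*f)²*f + w²) - w = ((4*f²)*f + w²) - w = (4*f³ + w²) - w = (w² + 4*f³) - w = w² - w + 4*f³)
c(g, B) = 2 - g
(32 + (-16 + c(Q(0), u(0, 5))))*(-119) = (32 + (-16 + (2 - 1*0)))*(-119) = (32 + (-16 + (2 + 0)))*(-119) = (32 + (-16 + 2))*(-119) = (32 - 14)*(-119) = 18*(-119) = -2142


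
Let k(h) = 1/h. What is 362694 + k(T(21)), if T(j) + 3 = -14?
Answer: 6165797/17 ≈ 3.6269e+5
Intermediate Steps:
T(j) = -17 (T(j) = -3 - 14 = -17)
362694 + k(T(21)) = 362694 + 1/(-17) = 362694 - 1/17 = 6165797/17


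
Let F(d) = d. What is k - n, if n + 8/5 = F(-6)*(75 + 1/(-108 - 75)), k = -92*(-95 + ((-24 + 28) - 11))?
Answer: 2999848/305 ≈ 9835.6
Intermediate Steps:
k = 9384 (k = -92*(-95 + (4 - 11)) = -92*(-95 - 7) = -92*(-102) = 9384)
n = -137728/305 (n = -8/5 - 6*(75 + 1/(-108 - 75)) = -8/5 - 6*(75 + 1/(-183)) = -8/5 - 6*(75 - 1/183) = -8/5 - 6*13724/183 = -8/5 - 27448/61 = -137728/305 ≈ -451.57)
k - n = 9384 - 1*(-137728/305) = 9384 + 137728/305 = 2999848/305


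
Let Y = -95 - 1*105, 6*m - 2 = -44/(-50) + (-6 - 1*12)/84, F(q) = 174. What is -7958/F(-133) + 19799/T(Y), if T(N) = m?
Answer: 1204521631/27057 ≈ 44518.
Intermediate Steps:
m = 311/700 (m = ⅓ + (-44/(-50) + (-6 - 1*12)/84)/6 = ⅓ + (-44*(-1/50) + (-6 - 12)*(1/84))/6 = ⅓ + (22/25 - 18*1/84)/6 = ⅓ + (22/25 - 3/14)/6 = ⅓ + (⅙)*(233/350) = ⅓ + 233/2100 = 311/700 ≈ 0.44429)
Y = -200 (Y = -95 - 105 = -200)
T(N) = 311/700
-7958/F(-133) + 19799/T(Y) = -7958/174 + 19799/(311/700) = -7958*1/174 + 19799*(700/311) = -3979/87 + 13859300/311 = 1204521631/27057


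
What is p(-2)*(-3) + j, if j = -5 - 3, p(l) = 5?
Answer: -23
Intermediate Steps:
j = -8
p(-2)*(-3) + j = 5*(-3) - 8 = -15 - 8 = -23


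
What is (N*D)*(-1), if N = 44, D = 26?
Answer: -1144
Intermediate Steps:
(N*D)*(-1) = (44*26)*(-1) = 1144*(-1) = -1144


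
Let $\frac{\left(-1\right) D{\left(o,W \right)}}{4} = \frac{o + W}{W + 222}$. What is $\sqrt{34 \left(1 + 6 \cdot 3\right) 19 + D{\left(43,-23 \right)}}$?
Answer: $\frac{\sqrt{486046754}}{199} \approx 110.79$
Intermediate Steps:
$D{\left(o,W \right)} = - \frac{4 \left(W + o\right)}{222 + W}$ ($D{\left(o,W \right)} = - 4 \frac{o + W}{W + 222} = - 4 \frac{W + o}{222 + W} = - \frac{4 \left(W + o\right)}{222 + W}$)
$\sqrt{34 \left(1 + 6 \cdot 3\right) 19 + D{\left(43,-23 \right)}} = \sqrt{34 \left(1 + 6 \cdot 3\right) 19 + \frac{4 \left(\left(-1\right) \left(-23\right) - 43\right)}{222 - 23}} = \sqrt{34 \left(1 + 18\right) 19 + \frac{4 \left(23 - 43\right)}{199}} = \sqrt{34 \cdot 19 \cdot 19 + 4 \cdot \frac{1}{199} \left(-20\right)} = \sqrt{646 \cdot 19 - \frac{80}{199}} = \sqrt{12274 - \frac{80}{199}} = \sqrt{\frac{2442446}{199}} = \frac{\sqrt{486046754}}{199}$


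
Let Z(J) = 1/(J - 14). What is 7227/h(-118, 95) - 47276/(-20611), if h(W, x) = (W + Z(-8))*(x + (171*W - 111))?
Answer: 1241305482551/540459766399 ≈ 2.2968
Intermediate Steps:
Z(J) = 1/(-14 + J)
h(W, x) = (-1/22 + W)*(-111 + x + 171*W) (h(W, x) = (W + 1/(-14 - 8))*(x + (171*W - 111)) = (W + 1/(-22))*(x + (-111 + 171*W)) = (W - 1/22)*(-111 + x + 171*W) = (-1/22 + W)*(-111 + x + 171*W))
7227/h(-118, 95) - 47276/(-20611) = 7227/(111/22 + 171*(-118)² - 2613/22*(-118) - 1/22*95 - 118*95) - 47276/(-20611) = 7227/(111/22 + 171*13924 + 154167/11 - 95/22 - 11210) - 47276*(-1/20611) = 7227/(111/22 + 2381004 + 154167/11 - 95/22 - 11210) + 47276/20611 = 7227/(26221909/11) + 47276/20611 = 7227*(11/26221909) + 47276/20611 = 79497/26221909 + 47276/20611 = 1241305482551/540459766399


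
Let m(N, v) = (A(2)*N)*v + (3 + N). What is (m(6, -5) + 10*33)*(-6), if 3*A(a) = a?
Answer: -1914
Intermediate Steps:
A(a) = a/3
m(N, v) = 3 + N + 2*N*v/3 (m(N, v) = (((⅓)*2)*N)*v + (3 + N) = (2*N/3)*v + (3 + N) = 2*N*v/3 + (3 + N) = 3 + N + 2*N*v/3)
(m(6, -5) + 10*33)*(-6) = ((3 + 6 + (⅔)*6*(-5)) + 10*33)*(-6) = ((3 + 6 - 20) + 330)*(-6) = (-11 + 330)*(-6) = 319*(-6) = -1914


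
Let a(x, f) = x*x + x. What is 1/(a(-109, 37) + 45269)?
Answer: 1/57041 ≈ 1.7531e-5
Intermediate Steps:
a(x, f) = x + x**2 (a(x, f) = x**2 + x = x + x**2)
1/(a(-109, 37) + 45269) = 1/(-109*(1 - 109) + 45269) = 1/(-109*(-108) + 45269) = 1/(11772 + 45269) = 1/57041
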